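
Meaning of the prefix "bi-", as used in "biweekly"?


Prefix: bi-
As in: biweekly -> bi- + weekly
Meaning = two


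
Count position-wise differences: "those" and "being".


Comparing character by character (same length = 5):
  Pos 0: 't' vs 'b' !=
  Pos 1: 'h' vs 'e' !=
  Pos 2: 'o' vs 'i' !=
  Pos 3: 's' vs 'n' !=
  Pos 4: 'e' vs 'g' !=
Hamming distance = 5


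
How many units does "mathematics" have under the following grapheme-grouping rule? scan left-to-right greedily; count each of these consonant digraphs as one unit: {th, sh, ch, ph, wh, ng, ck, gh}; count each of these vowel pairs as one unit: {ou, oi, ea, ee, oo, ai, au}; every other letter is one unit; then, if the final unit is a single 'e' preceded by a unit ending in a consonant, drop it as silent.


Word: "mathematics" (11 letters)
Left-to-right scan:
  (1) 'm' (letter)
  (2) 'a' (letter)
  (3) 'th' (digraph)
  (4) 'e' (letter)
  (5) 'm' (letter)
  (6) 'a' (letter)
  (7) 't' (letter)
  (8) 'i' (letter)
  (9) 'c' (letter)
  (10) 's' (letter)
Units from scan: 10
Sound units = 10 units


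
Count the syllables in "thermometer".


Word: "thermometer"
Syllable breakdown: ther-mom-e-ter
Counting: 4 parts
= 4 syllables


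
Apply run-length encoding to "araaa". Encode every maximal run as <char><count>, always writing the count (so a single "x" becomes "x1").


String: "araaa"
Scanning for consecutive runs:
  'a' x 1
  'r' x 1
  'a' x 3
RLE = "a1r1a3"


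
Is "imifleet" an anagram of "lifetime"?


Word 1: "lifetime" → sorted: eefiilmt
Word 2: "imifleet" → sorted: eefiilmt
Same letters? eefiilmt == eefiilmt
Anagram = Yes


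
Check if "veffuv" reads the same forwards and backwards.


Word: "veffuv"
Reversed: "vuffev"
Forward == Backward? veffuv != vuffev
Palindrome = No


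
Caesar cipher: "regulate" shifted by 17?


Word: "regulate"
Shift: 17
Each letter → (letter + shift) mod 26:
  'r' (17) + 17 = 8 → 'i'
  'e' (4) + 17 = 21 → 'v'
  'g' (6) + 17 = 23 → 'x'
  'u' (20) + 17 = 11 → 'l'
  'l' (11) + 17 = 2 → 'c'
  'a' (0) + 17 = 17 → 'r'
  't' (19) + 17 = 10 → 'k'
  'e' (4) + 17 = 21 → 'v'
Result = "ivxlcrkv"


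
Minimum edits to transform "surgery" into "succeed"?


Word 1: "surgery" (length 7)
Word 2: "succeed" (length 7)
One optimal edit sequence (insert/delete/substitute each cost 1):
  1. keep 's'
  2. keep 'u'
  3. substitute 'r' -> 'c'  (+1)
  4. substitute 'g' -> 'c'  (+1)
  5. keep 'e'
  6. substitute 'r' -> 'e'  (+1)
  7. substitute 'y' -> 'd'  (+1)
Total edit operations: 4
Edit distance = 4


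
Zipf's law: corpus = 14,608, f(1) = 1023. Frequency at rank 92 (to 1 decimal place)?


Zipf's law: f(r) = f(1) / r
f(1) = 1023
f(92) = 1023 / 92
= 11.1 occurrences


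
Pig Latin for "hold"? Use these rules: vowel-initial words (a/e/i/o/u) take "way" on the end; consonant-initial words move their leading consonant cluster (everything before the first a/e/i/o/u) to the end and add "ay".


Word: "hold"
Starts with consonant(s) → move to end, add 'ay'
Consonant cluster: "h"
Pig Latin = "oldhay"


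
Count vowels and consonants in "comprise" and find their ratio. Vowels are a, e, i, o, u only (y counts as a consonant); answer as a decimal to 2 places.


Word: "comprise"
Vowels (a,e,i,o,u): 3
Consonants: 5
Ratio = 3/5
= 0.60


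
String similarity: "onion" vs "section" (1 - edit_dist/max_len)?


Word 1: "onion" (length 5)
Word 2: "section" (length 7)
One optimal edit sequence:
  1. insert 's'  (+1)
  2. insert 'e'  (+1)
  3. substitute 'o' -> 'c'  (+1)
  4. substitute 'n' -> 't'  (+1)
  5. keep 'i'
  6. keep 'o'
  7. keep 'n'
Edit distance = 4
Max length = max(5, 7) = 7
Similarity = 1 - 4/7
= 0.4286


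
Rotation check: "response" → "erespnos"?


Word: "response", Candidate: "erespnos"
Method: check if candidate is substring of word+word
"responseresponse" contains "erespnos"? No
Is rotation = No


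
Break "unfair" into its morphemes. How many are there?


Word: "unfair"
Morphemes: un- / fair
Each morpheme carries meaning
= 2 morphemes


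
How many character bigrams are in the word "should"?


Word: "should" (length 6)
Number of 2-grams = length - 2 + 1 = 6 - 2 + 1
= 5


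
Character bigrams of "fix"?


Word: "fix" (length 3)
Number of bigrams = 3 - 2 + 1 = 2
  Position 0: "fi"
  Position 1: "ix"
Bigrams = "fi", "ix"


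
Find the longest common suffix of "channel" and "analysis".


Word 1: "channel"
Word 2: "analysis"
Comparing from end:
  Pos -1: 'l' != 's' (stop)
LCS = "" (length 0)


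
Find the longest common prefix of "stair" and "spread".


Word 1: "stair"
Word 2: "spread"
Comparing from start:
  Pos 0: 's' == 's'
  Pos 1: 't' != 'p' (stop)
LCP = "s" (length 1)


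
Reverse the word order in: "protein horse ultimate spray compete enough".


Original: "protein horse ultimate spray compete enough"
Words (1..n): protein | horse | ultimate | spray | compete | enough
Reversed (n..1): enough | compete | spray | ultimate | horse | protein
Result = "enough compete spray ultimate horse protein"


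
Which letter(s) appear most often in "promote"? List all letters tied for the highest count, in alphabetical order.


Word: "promote"
Letter counts:
  'e': 1
  'm': 1
  'o': 2
  'p': 1
  'r': 1
  't': 1
Maximum count = 2
Most frequent = 'o' (2 times each)


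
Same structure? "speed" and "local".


Pattern of "speed": [0, 1, 2, 2, 3]
Pattern of "local": [0, 1, 2, 3, 0]
Patterns do not match
Same pattern = No


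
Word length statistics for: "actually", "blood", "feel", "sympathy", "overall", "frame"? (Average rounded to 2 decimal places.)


Lengths: "actually"=8, "blood"=5, "feel"=4, "sympathy"=8, "overall"=7, "frame"=5
Sum = 37, Count = 6
Average = 37/6 = 6.17
= avg=6.17, min=4, max=8


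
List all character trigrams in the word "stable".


Word: "stable" (length 6)
Number of trigrams = 6 - 3 + 1 = 4
  Position 0: "sta"
  Position 1: "tab"
  Position 2: "abl"
  Position 3: "ble"
Trigrams = "sta", "tab", "abl", "ble"


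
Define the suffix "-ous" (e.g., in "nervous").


Suffix: -ous
As in: nervous -> nerve + -ous, with a spelling change
Meaning = having quality of


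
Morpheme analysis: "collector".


Word: "collector"
Morphemes: collect | -or
Each morpheme carries meaning
= 2 morphemes


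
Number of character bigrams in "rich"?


Word: "rich" (length 4)
Number of 2-grams = length - 2 + 1 = 4 - 2 + 1
= 3


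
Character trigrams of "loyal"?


Word: "loyal" (length 5)
Number of trigrams = 5 - 3 + 1 = 3
  Position 0: "loy"
  Position 1: "oya"
  Position 2: "yal"
Trigrams = "loy", "oya", "yal"


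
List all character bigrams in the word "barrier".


Word: "barrier" (length 7)
Number of bigrams = 7 - 2 + 1 = 6
  Position 0: "ba"
  Position 1: "ar"
  Position 2: "rr"
  Position 3: "ri"
  Position 4: "ie"
  Position 5: "er"
Bigrams = "ba", "ar", "rr", "ri", "ie", "er"


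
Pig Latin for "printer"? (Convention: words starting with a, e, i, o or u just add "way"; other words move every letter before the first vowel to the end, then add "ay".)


Word: "printer"
Starts with consonant(s) → move to end, add 'ay'
Consonant cluster: "pr"
Pig Latin = "interpray"


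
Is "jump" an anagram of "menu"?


Word 1: "menu" → sorted: emnu
Word 2: "jump" → sorted: jmpu
Same letters? emnu != jmpu
Anagram = No


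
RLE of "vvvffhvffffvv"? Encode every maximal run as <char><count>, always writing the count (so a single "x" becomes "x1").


String: "vvvffhvffffvv"
Scanning for consecutive runs:
  'v' x 3
  'f' x 2
  'h' x 1
  'v' x 1
  'f' x 4
  'v' x 2
RLE = "v3f2h1v1f4v2"


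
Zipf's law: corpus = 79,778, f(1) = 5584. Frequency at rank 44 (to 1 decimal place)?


Zipf's law: f(r) = f(1) / r
f(1) = 5584
f(44) = 5584 / 44
= 126.9 occurrences


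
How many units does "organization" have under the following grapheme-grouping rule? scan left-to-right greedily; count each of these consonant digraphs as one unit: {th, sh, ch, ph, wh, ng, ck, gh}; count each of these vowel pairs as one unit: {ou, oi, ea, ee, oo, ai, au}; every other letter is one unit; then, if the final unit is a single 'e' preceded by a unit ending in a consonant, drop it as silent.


Word: "organization" (12 letters)
Left-to-right scan:
  [1] 'o' (letter)
  [2] 'r' (letter)
  [3] 'g' (letter)
  [4] 'a' (letter)
  [5] 'n' (letter)
  [6] 'i' (letter)
  [7] 'z' (letter)
  [8] 'a' (letter)
  [9] 't' (letter)
  [10] 'i' (letter)
  [11] 'o' (letter)
  [12] 'n' (letter)
Units from scan: 12
Sound units = 12 units


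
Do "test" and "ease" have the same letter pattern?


Pattern of "test": [0, 1, 2, 0]
Pattern of "ease": [0, 1, 2, 0]
Patterns match
Same pattern = Yes


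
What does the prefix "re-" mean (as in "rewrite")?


Prefix: re-
As in: rewrite -> re- + write
Meaning = again


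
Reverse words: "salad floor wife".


Original: "salad floor wife"
Words (1..n): salad | floor | wife
Reversed (n..1): wife | floor | salad
Result = "wife floor salad"


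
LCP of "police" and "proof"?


Word 1: "police"
Word 2: "proof"
Comparing from start:
  Pos 0: 'p' == 'p'
  Pos 1: 'o' != 'r' (stop)
LCP = "p" (length 1)


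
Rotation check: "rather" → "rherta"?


Word: "rather", Candidate: "rherta"
Method: check if candidate is substring of word+word
"ratherrather" contains "rherta"? No
Is rotation = No


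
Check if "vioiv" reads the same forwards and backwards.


Word: "vioiv"
Reversed: "vioiv"
Forward == Backward? vioiv == vioiv
Palindrome = Yes


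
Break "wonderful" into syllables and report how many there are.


Word: "wonderful"
Syllable breakdown: won-der-ful
Counting: 3 parts
= 3 syllables


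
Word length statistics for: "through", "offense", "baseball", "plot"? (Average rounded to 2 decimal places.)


Lengths: "through"=7, "offense"=7, "baseball"=8, "plot"=4
Sum = 26, Count = 4
Average = 26/4 = 6.50
= avg=6.50, min=4, max=8


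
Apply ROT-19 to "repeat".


Word: "repeat"
Shift: 19
Each letter → (letter + shift) mod 26:
  'r' (17) + 19 = 10 → 'k'
  'e' (4) + 19 = 23 → 'x'
  'p' (15) + 19 = 8 → 'i'
  'e' (4) + 19 = 23 → 'x'
  'a' (0) + 19 = 19 → 't'
  't' (19) + 19 = 12 → 'm'
Result = "kxixtm"


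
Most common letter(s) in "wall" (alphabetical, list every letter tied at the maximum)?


Word: "wall"
Letter counts:
  'a': 1
  'l': 2
  'w': 1
Maximum count = 2
Most frequent = 'l' (2 times each)


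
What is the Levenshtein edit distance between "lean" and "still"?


Word 1: "lean" (length 4)
Word 2: "still" (length 5)
One optimal edit sequence (insert/delete/substitute each cost 1):
  1. insert 's'  (+1)
  2. substitute 'l' -> 't'  (+1)
  3. substitute 'e' -> 'i'  (+1)
  4. substitute 'a' -> 'l'  (+1)
  5. substitute 'n' -> 'l'  (+1)
Total edit operations: 5
Edit distance = 5


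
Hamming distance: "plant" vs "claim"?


Comparing character by character (same length = 5):
  Pos 0: 'p' vs 'c' !=
  Pos 1: 'l' vs 'l' =
  Pos 2: 'a' vs 'a' =
  Pos 3: 'n' vs 'i' !=
  Pos 4: 't' vs 'm' !=
Hamming distance = 3


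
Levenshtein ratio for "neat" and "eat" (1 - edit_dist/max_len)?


Word 1: "neat" (length 4)
Word 2: "eat" (length 3)
One optimal edit sequence:
  1. delete 'n'  (+1)
  2. keep 'e'
  3. keep 'a'
  4. keep 't'
Edit distance = 1
Max length = max(4, 3) = 4
Similarity = 1 - 1/4
= 0.7500


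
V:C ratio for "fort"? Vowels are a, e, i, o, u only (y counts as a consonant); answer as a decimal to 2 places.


Word: "fort"
Vowels (a,e,i,o,u): 1
Consonants: 3
Ratio = 1/3
= 0.33


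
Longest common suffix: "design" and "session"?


Word 1: "design"
Word 2: "session"
Comparing from end:
  Pos -1: 'n' == 'n'
  Pos -2: 'g' != 'o' (stop)
LCS = "n" (length 1)


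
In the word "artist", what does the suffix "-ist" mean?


Suffix: -ist
Example: artist = art + -ist
Meaning = one who practices


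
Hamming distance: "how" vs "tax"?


Comparing character by character (same length = 3):
  Pos 0: 'h' vs 't' !=
  Pos 1: 'o' vs 'a' !=
  Pos 2: 'w' vs 'x' !=
Hamming distance = 3


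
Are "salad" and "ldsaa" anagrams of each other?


Word 1: "salad" → sorted: aadls
Word 2: "ldsaa" → sorted: aadls
Same letters? aadls == aadls
Anagram = Yes


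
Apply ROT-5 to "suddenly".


Word: "suddenly"
Shift: 5
Each letter → (letter + shift) mod 26:
  's' (18) + 5 = 23 → 'x'
  'u' (20) + 5 = 25 → 'z'
  'd' (3) + 5 = 8 → 'i'
  'd' (3) + 5 = 8 → 'i'
  'e' (4) + 5 = 9 → 'j'
  'n' (13) + 5 = 18 → 's'
  'l' (11) + 5 = 16 → 'q'
  'y' (24) + 5 = 3 → 'd'
Result = "xziijsqd"


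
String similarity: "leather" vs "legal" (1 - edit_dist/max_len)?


Word 1: "leather" (length 7)
Word 2: "legal" (length 5)
One optimal edit sequence:
  1. keep 'l'
  2. keep 'e'
  3. delete 'a'  (+1)
  4. delete 't'  (+1)
  5. substitute 'h' -> 'g'  (+1)
  6. substitute 'e' -> 'a'  (+1)
  7. substitute 'r' -> 'l'  (+1)
Edit distance = 5
Max length = max(7, 5) = 7
Similarity = 1 - 5/7
= 0.2857


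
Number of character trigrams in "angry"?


Word: "angry" (length 5)
Number of 3-grams = length - 3 + 1 = 5 - 3 + 1
= 3


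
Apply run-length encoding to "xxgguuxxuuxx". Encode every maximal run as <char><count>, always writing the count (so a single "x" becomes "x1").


String: "xxgguuxxuuxx"
Scanning for consecutive runs:
  'x' x 2
  'g' x 2
  'u' x 2
  'x' x 2
  'u' x 2
  'x' x 2
RLE = "x2g2u2x2u2x2"


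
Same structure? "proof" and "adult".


Pattern of "proof": [0, 1, 2, 2, 3]
Pattern of "adult": [0, 1, 2, 3, 4]
Patterns do not match
Same pattern = No


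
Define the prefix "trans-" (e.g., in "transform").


Prefix: trans-
Example: transform (trans- + form)
Meaning = across


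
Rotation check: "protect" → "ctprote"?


Word: "protect", Candidate: "ctprote"
Method: check if candidate is substring of word+word
"protectprotect" contains "ctprote"? Yes
Is rotation = Yes


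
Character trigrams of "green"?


Word: "green" (length 5)
Number of trigrams = 5 - 3 + 1 = 3
  Position 0: "gre"
  Position 1: "ree"
  Position 2: "een"
Trigrams = "gre", "ree", "een"


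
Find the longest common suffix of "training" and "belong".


Word 1: "training"
Word 2: "belong"
Comparing from end:
  Pos -1: 'g' == 'g'
  Pos -2: 'n' == 'n'
  Pos -3: 'i' != 'o' (stop)
LCS = "ng" (length 2)


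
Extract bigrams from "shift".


Word: "shift" (length 5)
Number of bigrams = 5 - 2 + 1 = 4
  Position 0: "sh"
  Position 1: "hi"
  Position 2: "if"
  Position 3: "ft"
Bigrams = "sh", "hi", "if", "ft"


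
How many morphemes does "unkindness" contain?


Word: "unkindness"
Morphemes: un- / kind / -ness
Each morpheme carries meaning
= 3 morphemes


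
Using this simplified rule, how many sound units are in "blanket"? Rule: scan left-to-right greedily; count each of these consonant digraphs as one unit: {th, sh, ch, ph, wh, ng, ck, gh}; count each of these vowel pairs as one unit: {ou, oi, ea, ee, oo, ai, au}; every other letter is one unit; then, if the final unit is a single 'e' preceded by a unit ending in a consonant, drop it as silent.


Word: "blanket" (7 letters)
Left-to-right scan:
  1. 'b' (letter)
  2. 'l' (letter)
  3. 'a' (letter)
  4. 'n' (letter)
  5. 'k' (letter)
  6. 'e' (letter)
  7. 't' (letter)
Units from scan: 7
Sound units = 7 units


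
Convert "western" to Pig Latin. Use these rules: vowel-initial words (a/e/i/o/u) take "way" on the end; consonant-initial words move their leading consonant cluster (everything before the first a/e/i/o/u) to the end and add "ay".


Word: "western"
Starts with consonant(s) → move to end, add 'ay'
Consonant cluster: "w"
Pig Latin = "esternway"


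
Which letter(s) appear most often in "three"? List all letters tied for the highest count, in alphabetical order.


Word: "three"
Letter counts:
  'e': 2
  'h': 1
  'r': 1
  't': 1
Maximum count = 2
Most frequent = 'e' (2 times each)


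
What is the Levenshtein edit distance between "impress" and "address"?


Word 1: "impress" (length 7)
Word 2: "address" (length 7)
One optimal edit sequence (insert/delete/substitute each cost 1):
  1. substitute 'i' -> 'a'  (+1)
  2. substitute 'm' -> 'd'  (+1)
  3. substitute 'p' -> 'd'  (+1)
  4. keep 'r'
  5. keep 'e'
  6. keep 's'
  7. keep 's'
Total edit operations: 3
Edit distance = 3


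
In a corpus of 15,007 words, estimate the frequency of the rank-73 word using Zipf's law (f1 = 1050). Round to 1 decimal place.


Zipf's law: f(r) = f(1) / r
f(1) = 1050
f(73) = 1050 / 73
= 14.4 occurrences


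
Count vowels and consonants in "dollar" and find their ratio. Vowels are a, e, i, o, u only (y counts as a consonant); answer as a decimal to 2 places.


Word: "dollar"
Vowels (a,e,i,o,u): 2
Consonants: 4
Ratio = 2/4
= 0.50


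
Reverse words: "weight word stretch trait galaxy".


Original: "weight word stretch trait galaxy"
Words (1..n): weight | word | stretch | trait | galaxy
Reversed (n..1): galaxy | trait | stretch | word | weight
Result = "galaxy trait stretch word weight"


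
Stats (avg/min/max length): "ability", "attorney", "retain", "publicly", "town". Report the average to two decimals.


Lengths: "ability"=7, "attorney"=8, "retain"=6, "publicly"=8, "town"=4
Sum = 33, Count = 5
Average = 33/5 = 6.60
= avg=6.60, min=4, max=8


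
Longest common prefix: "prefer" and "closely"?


Word 1: "prefer"
Word 2: "closely"
Comparing from start:
  Pos 0: 'p' != 'c' (stop)
LCP = "" (length 0)


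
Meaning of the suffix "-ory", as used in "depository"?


Suffix: -ory
Example: depository (deposit + -ory)
Meaning = relating to / place for


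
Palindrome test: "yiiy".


Word: "yiiy"
Reversed: "yiiy"
Forward == Backward? yiiy == yiiy
Palindrome = Yes


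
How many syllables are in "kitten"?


Word: "kitten"
Syllable breakdown: kit / ten
Counting: 2 parts
= 2 syllables


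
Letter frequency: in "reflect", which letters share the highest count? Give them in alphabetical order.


Word: "reflect"
Letter counts:
  'c': 1
  'e': 2
  'f': 1
  'l': 1
  'r': 1
  't': 1
Maximum count = 2
Most frequent = 'e' (2 times each)


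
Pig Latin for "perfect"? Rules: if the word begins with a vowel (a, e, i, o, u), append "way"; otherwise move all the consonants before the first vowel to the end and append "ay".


Word: "perfect"
Starts with consonant(s) → move to end, add 'ay'
Consonant cluster: "p"
Pig Latin = "erfectpay"


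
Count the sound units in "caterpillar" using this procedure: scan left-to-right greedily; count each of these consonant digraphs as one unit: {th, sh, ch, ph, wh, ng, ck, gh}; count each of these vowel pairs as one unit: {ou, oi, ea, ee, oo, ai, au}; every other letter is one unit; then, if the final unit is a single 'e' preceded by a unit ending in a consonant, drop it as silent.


Word: "caterpillar" (11 letters)
Left-to-right scan:
  (1) 'c' (letter)
  (2) 'a' (letter)
  (3) 't' (letter)
  (4) 'e' (letter)
  (5) 'r' (letter)
  (6) 'p' (letter)
  (7) 'i' (letter)
  (8) 'l' (letter)
  (9) 'l' (letter)
  (10) 'a' (letter)
  (11) 'r' (letter)
Units from scan: 11
Sound units = 11 units


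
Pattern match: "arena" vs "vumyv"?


Pattern of "arena": [0, 1, 2, 3, 0]
Pattern of "vumyv": [0, 1, 2, 3, 0]
Patterns match
Same pattern = Yes


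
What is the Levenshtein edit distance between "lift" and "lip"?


Word 1: "lift" (length 4)
Word 2: "lip" (length 3)
One optimal edit sequence (insert/delete/substitute each cost 1):
  1. keep 'l'
  2. keep 'i'
  3. delete 'f'  (+1)
  4. substitute 't' -> 'p'  (+1)
Total edit operations: 2
Edit distance = 2


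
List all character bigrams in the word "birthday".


Word: "birthday" (length 8)
Number of bigrams = 8 - 2 + 1 = 7
  Position 0: "bi"
  Position 1: "ir"
  Position 2: "rt"
  Position 3: "th"
  Position 4: "hd"
  Position 5: "da"
  Position 6: "ay"
Bigrams = "bi", "ir", "rt", "th", "hd", "da", "ay"


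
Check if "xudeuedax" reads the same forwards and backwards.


Word: "xudeuedax"
Reversed: "xadeuedux"
Forward == Backward? xudeuedax != xadeuedux
Palindrome = No


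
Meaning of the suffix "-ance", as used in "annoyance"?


Suffix: -ance
Example: annoyance (annoy + -ance)
Meaning = state of


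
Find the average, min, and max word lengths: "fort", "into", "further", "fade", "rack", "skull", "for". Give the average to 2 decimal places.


Lengths: "fort"=4, "into"=4, "further"=7, "fade"=4, "rack"=4, "skull"=5, "for"=3
Sum = 31, Count = 7
Average = 31/7 = 4.43
= avg=4.43, min=3, max=7


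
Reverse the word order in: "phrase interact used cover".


Original: "phrase interact used cover"
Words (1..n): phrase | interact | used | cover
Reversed (n..1): cover | used | interact | phrase
Result = "cover used interact phrase"


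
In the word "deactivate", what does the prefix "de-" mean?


Prefix: de-
Example: deactivate = de- + activate
Meaning = remove / reverse


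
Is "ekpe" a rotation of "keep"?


Word: "keep", Candidate: "ekpe"
Method: check if candidate is substring of word+word
"keepkeep" contains "ekpe"? No
Is rotation = No


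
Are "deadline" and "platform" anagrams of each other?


Word 1: "deadline" → sorted: addeeiln
Word 2: "platform" → sorted: aflmoprt
Same letters? addeeiln != aflmoprt
Anagram = No


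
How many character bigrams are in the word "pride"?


Word: "pride" (length 5)
Number of 2-grams = length - 2 + 1 = 5 - 2 + 1
= 4


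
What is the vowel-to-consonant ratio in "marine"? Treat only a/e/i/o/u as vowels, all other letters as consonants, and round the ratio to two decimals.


Word: "marine"
Vowels (a,e,i,o,u): 3
Consonants: 3
Ratio = 3/3
= 1.00


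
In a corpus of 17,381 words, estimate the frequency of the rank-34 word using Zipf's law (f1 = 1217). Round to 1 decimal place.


Zipf's law: f(r) = f(1) / r
f(1) = 1217
f(34) = 1217 / 34
= 35.8 occurrences


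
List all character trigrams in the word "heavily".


Word: "heavily" (length 7)
Number of trigrams = 7 - 3 + 1 = 5
  Position 0: "hea"
  Position 1: "eav"
  Position 2: "avi"
  Position 3: "vil"
  Position 4: "ily"
Trigrams = "hea", "eav", "avi", "vil", "ily"


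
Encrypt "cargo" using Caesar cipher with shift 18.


Word: "cargo"
Shift: 18
Each letter → (letter + shift) mod 26:
  'c' (2) + 18 = 20 → 'u'
  'a' (0) + 18 = 18 → 's'
  'r' (17) + 18 = 9 → 'j'
  'g' (6) + 18 = 24 → 'y'
  'o' (14) + 18 = 6 → 'g'
Result = "usjyg"


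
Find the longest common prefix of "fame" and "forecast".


Word 1: "fame"
Word 2: "forecast"
Comparing from start:
  Pos 0: 'f' == 'f'
  Pos 1: 'a' != 'o' (stop)
LCP = "f" (length 1)


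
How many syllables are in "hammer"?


Word: "hammer"
Syllable breakdown: ham / mer
Counting: 2 parts
= 2 syllables


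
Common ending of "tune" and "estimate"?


Word 1: "tune"
Word 2: "estimate"
Comparing from end:
  Pos -1: 'e' == 'e'
  Pos -2: 'n' != 't' (stop)
LCS = "e" (length 1)


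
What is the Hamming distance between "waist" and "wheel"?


Comparing character by character (same length = 5):
  Pos 0: 'w' vs 'w' =
  Pos 1: 'a' vs 'h' !=
  Pos 2: 'i' vs 'e' !=
  Pos 3: 's' vs 'e' !=
  Pos 4: 't' vs 'l' !=
Hamming distance = 4


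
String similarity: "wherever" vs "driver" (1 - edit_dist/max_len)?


Word 1: "wherever" (length 8)
Word 2: "driver" (length 6)
One optimal edit sequence:
  1. delete 'w'  (+1)
  2. delete 'h'  (+1)
  3. substitute 'e' -> 'd'  (+1)
  4. keep 'r'
  5. substitute 'e' -> 'i'  (+1)
  6. keep 'v'
  7. keep 'e'
  8. keep 'r'
Edit distance = 4
Max length = max(8, 6) = 8
Similarity = 1 - 4/8
= 0.5000


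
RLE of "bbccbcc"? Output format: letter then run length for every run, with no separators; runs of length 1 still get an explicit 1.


String: "bbccbcc"
Scanning for consecutive runs:
  'b' x 2
  'c' x 2
  'b' x 1
  'c' x 2
RLE = "b2c2b1c2"


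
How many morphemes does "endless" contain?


Word: "endless"
Morphemes: end | -less
Each morpheme carries meaning
= 2 morphemes


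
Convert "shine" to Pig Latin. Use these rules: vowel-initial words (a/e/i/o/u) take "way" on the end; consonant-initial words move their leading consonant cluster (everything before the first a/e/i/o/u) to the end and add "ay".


Word: "shine"
Starts with consonant(s) → move to end, add 'ay'
Consonant cluster: "sh"
Pig Latin = "ineshay"


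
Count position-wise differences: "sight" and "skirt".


Comparing character by character (same length = 5):
  Pos 0: 's' vs 's' =
  Pos 1: 'i' vs 'k' !=
  Pos 2: 'g' vs 'i' !=
  Pos 3: 'h' vs 'r' !=
  Pos 4: 't' vs 't' =
Hamming distance = 3


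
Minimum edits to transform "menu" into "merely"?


Word 1: "menu" (length 4)
Word 2: "merely" (length 6)
One optimal edit sequence (insert/delete/substitute each cost 1):
  1. keep 'm'
  2. insert 'e'  (+1)
  3. insert 'r'  (+1)
  4. keep 'e'
  5. substitute 'n' -> 'l'  (+1)
  6. substitute 'u' -> 'y'  (+1)
Total edit operations: 4
Edit distance = 4


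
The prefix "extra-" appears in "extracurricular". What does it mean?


Prefix: extra-
Example: extracurricular (extra- + curricular)
Meaning = beyond


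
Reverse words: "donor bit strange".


Original: "donor bit strange"
Words (1..n): donor | bit | strange
Reversed (n..1): strange | bit | donor
Result = "strange bit donor"


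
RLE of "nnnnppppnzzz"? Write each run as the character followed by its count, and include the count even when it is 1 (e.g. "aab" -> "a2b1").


String: "nnnnppppnzzz"
Scanning for consecutive runs:
  'n' x 4
  'p' x 4
  'n' x 1
  'z' x 3
RLE = "n4p4n1z3"


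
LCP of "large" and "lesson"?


Word 1: "large"
Word 2: "lesson"
Comparing from start:
  Pos 0: 'l' == 'l'
  Pos 1: 'a' != 'e' (stop)
LCP = "l" (length 1)


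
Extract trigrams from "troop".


Word: "troop" (length 5)
Number of trigrams = 5 - 3 + 1 = 3
  Position 0: "tro"
  Position 1: "roo"
  Position 2: "oop"
Trigrams = "tro", "roo", "oop"


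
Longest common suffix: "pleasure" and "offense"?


Word 1: "pleasure"
Word 2: "offense"
Comparing from end:
  Pos -1: 'e' == 'e'
  Pos -2: 'r' != 's' (stop)
LCS = "e" (length 1)


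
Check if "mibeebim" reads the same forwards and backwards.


Word: "mibeebim"
Reversed: "mibeebim"
Forward == Backward? mibeebim == mibeebim
Palindrome = Yes


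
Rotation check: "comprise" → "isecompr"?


Word: "comprise", Candidate: "isecompr"
Method: check if candidate is substring of word+word
"comprisecomprise" contains "isecompr"? Yes
Is rotation = Yes


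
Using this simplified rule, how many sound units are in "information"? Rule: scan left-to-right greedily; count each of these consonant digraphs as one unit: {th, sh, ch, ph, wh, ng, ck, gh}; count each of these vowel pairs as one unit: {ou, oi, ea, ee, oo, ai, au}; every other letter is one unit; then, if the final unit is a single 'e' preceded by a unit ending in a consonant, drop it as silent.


Word: "information" (11 letters)
Left-to-right scan:
  [1] 'i' (letter)
  [2] 'n' (letter)
  [3] 'f' (letter)
  [4] 'o' (letter)
  [5] 'r' (letter)
  [6] 'm' (letter)
  [7] 'a' (letter)
  [8] 't' (letter)
  [9] 'i' (letter)
  [10] 'o' (letter)
  [11] 'n' (letter)
Units from scan: 11
Sound units = 11 units


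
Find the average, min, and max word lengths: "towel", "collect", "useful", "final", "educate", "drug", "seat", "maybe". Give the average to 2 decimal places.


Lengths: "towel"=5, "collect"=7, "useful"=6, "final"=5, "educate"=7, "drug"=4, "seat"=4, "maybe"=5
Sum = 43, Count = 8
Average = 43/8 = 5.38
= avg=5.38, min=4, max=7


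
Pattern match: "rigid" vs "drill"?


Pattern of "rigid": [0, 1, 2, 1, 3]
Pattern of "drill": [0, 1, 2, 3, 3]
Patterns do not match
Same pattern = No


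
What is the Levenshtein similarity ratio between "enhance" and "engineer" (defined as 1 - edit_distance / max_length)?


Word 1: "enhance" (length 7)
Word 2: "engineer" (length 8)
One optimal edit sequence:
  1. keep 'e'
  2. keep 'n'
  3. substitute 'h' -> 'g'  (+1)
  4. substitute 'a' -> 'i'  (+1)
  5. keep 'n'
  6. substitute 'c' -> 'e'  (+1)
  7. keep 'e'
  8. insert 'r'  (+1)
Edit distance = 4
Max length = max(7, 8) = 8
Similarity = 1 - 4/8
= 0.5000


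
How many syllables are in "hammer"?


Word: "hammer"
Syllable breakdown: ham | mer
Counting: 2 parts
= 2 syllables


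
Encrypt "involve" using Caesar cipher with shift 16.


Word: "involve"
Shift: 16
Each letter → (letter + shift) mod 26:
  'i' (8) + 16 = 24 → 'y'
  'n' (13) + 16 = 3 → 'd'
  'v' (21) + 16 = 11 → 'l'
  'o' (14) + 16 = 4 → 'e'
  'l' (11) + 16 = 1 → 'b'
  'v' (21) + 16 = 11 → 'l'
  'e' (4) + 16 = 20 → 'u'
Result = "ydleblu"


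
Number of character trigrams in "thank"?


Word: "thank" (length 5)
Number of 3-grams = length - 3 + 1 = 5 - 3 + 1
= 3


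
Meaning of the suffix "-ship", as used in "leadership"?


Suffix: -ship
As in: leadership -> leader + -ship
Meaning = state / position


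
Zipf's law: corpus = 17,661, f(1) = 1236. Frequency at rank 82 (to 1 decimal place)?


Zipf's law: f(r) = f(1) / r
f(1) = 1236
f(82) = 1236 / 82
= 15.1 occurrences


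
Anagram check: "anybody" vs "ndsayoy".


Word 1: "anybody" → sorted: abdnoyy
Word 2: "ndsayoy" → sorted: adnosyy
Same letters? abdnoyy != adnosyy
Anagram = No


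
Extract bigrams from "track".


Word: "track" (length 5)
Number of bigrams = 5 - 2 + 1 = 4
  Position 0: "tr"
  Position 1: "ra"
  Position 2: "ac"
  Position 3: "ck"
Bigrams = "tr", "ra", "ac", "ck"


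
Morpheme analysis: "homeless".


Word: "homeless"
Morphemes: home + -less
Each morpheme carries meaning
= 2 morphemes


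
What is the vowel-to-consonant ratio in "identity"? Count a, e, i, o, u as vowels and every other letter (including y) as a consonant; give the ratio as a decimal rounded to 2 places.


Word: "identity"
Vowels (a,e,i,o,u): 3
Consonants: 5
Ratio = 3/5
= 0.60


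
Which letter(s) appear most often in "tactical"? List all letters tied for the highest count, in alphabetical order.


Word: "tactical"
Letter counts:
  'a': 2
  'c': 2
  'i': 1
  'l': 1
  't': 2
Maximum count = 2
Most frequent = 'a', 'c', 't' (2 times each)


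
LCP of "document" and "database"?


Word 1: "document"
Word 2: "database"
Comparing from start:
  Pos 0: 'd' == 'd'
  Pos 1: 'o' != 'a' (stop)
LCP = "d" (length 1)


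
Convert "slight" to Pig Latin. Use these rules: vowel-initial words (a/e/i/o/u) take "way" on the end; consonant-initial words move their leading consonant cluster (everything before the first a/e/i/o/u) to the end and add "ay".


Word: "slight"
Starts with consonant(s) → move to end, add 'ay'
Consonant cluster: "sl"
Pig Latin = "ightslay"


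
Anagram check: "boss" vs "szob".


Word 1: "boss" → sorted: boss
Word 2: "szob" → sorted: bosz
Same letters? boss != bosz
Anagram = No


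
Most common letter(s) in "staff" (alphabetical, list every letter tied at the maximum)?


Word: "staff"
Letter counts:
  'a': 1
  'f': 2
  's': 1
  't': 1
Maximum count = 2
Most frequent = 'f' (2 times each)


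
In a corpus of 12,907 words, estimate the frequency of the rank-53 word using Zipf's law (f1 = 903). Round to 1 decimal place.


Zipf's law: f(r) = f(1) / r
f(1) = 903
f(53) = 903 / 53
= 17.0 occurrences


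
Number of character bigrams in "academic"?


Word: "academic" (length 8)
Number of 2-grams = length - 2 + 1 = 8 - 2 + 1
= 7


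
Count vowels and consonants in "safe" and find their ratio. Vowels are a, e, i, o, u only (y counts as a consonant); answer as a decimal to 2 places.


Word: "safe"
Vowels (a,e,i,o,u): 2
Consonants: 2
Ratio = 2/2
= 1.00


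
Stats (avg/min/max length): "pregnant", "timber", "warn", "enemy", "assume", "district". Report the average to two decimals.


Lengths: "pregnant"=8, "timber"=6, "warn"=4, "enemy"=5, "assume"=6, "district"=8
Sum = 37, Count = 6
Average = 37/6 = 6.17
= avg=6.17, min=4, max=8


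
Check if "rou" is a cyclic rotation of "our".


Word: "our", Candidate: "rou"
Method: check if candidate is substring of word+word
"ourour" contains "rou"? Yes
Is rotation = Yes


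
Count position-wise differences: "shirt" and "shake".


Comparing character by character (same length = 5):
  Pos 0: 's' vs 's' =
  Pos 1: 'h' vs 'h' =
  Pos 2: 'i' vs 'a' !=
  Pos 3: 'r' vs 'k' !=
  Pos 4: 't' vs 'e' !=
Hamming distance = 3


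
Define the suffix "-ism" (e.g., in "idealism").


Suffix: -ism
Example: idealism = ideal + -ism
Meaning = belief / practice


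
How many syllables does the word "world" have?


Word: "world"
Syllable breakdown: world
Counting: 1 part
= 1 syllable


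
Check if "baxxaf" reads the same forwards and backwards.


Word: "baxxaf"
Reversed: "faxxab"
Forward == Backward? baxxaf != faxxab
Palindrome = No


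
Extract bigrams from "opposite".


Word: "opposite" (length 8)
Number of bigrams = 8 - 2 + 1 = 7
  Position 0: "op"
  Position 1: "pp"
  Position 2: "po"
  Position 3: "os"
  Position 4: "si"
  Position 5: "it"
  Position 6: "te"
Bigrams = "op", "pp", "po", "os", "si", "it", "te"


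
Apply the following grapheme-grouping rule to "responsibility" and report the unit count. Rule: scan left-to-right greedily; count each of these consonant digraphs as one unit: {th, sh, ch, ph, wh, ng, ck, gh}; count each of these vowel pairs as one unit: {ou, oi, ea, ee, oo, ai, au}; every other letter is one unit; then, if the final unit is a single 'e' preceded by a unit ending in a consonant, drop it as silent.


Word: "responsibility" (14 letters)
Left-to-right scan:
  (1) 'r' (letter)
  (2) 'e' (letter)
  (3) 's' (letter)
  (4) 'p' (letter)
  (5) 'o' (letter)
  (6) 'n' (letter)
  (7) 's' (letter)
  (8) 'i' (letter)
  (9) 'b' (letter)
  (10) 'i' (letter)
  (11) 'l' (letter)
  (12) 'i' (letter)
  (13) 't' (letter)
  (14) 'y' (letter)
Units from scan: 14
Sound units = 14 units


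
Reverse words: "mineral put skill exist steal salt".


Original: "mineral put skill exist steal salt"
Words (1..n): mineral | put | skill | exist | steal | salt
Reversed (n..1): salt | steal | exist | skill | put | mineral
Result = "salt steal exist skill put mineral"


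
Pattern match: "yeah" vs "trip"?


Pattern of "yeah": [0, 1, 2, 3]
Pattern of "trip": [0, 1, 2, 3]
Patterns match
Same pattern = Yes


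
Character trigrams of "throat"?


Word: "throat" (length 6)
Number of trigrams = 6 - 3 + 1 = 4
  Position 0: "thr"
  Position 1: "hro"
  Position 2: "roa"
  Position 3: "oat"
Trigrams = "thr", "hro", "roa", "oat"


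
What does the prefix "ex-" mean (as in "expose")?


Prefix: ex-
Example: expose (ex- + pose)
Meaning = out / former


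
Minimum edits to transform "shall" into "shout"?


Word 1: "shall" (length 5)
Word 2: "shout" (length 5)
One optimal edit sequence (insert/delete/substitute each cost 1):
  1. keep 's'
  2. keep 'h'
  3. substitute 'a' -> 'o'  (+1)
  4. substitute 'l' -> 'u'  (+1)
  5. substitute 'l' -> 't'  (+1)
Total edit operations: 3
Edit distance = 3


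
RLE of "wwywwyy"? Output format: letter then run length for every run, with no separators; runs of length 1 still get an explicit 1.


String: "wwywwyy"
Scanning for consecutive runs:
  'w' x 2
  'y' x 1
  'w' x 2
  'y' x 2
RLE = "w2y1w2y2"


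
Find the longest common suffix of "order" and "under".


Word 1: "order"
Word 2: "under"
Comparing from end:
  Pos -1: 'r' == 'r'
  Pos -2: 'e' == 'e'
  Pos -3: 'd' == 'd'
  Pos -4: 'r' != 'n' (stop)
LCS = "der" (length 3)


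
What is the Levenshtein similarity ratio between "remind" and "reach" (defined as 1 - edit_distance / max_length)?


Word 1: "remind" (length 6)
Word 2: "reach" (length 5)
One optimal edit sequence:
  1. keep 'r'
  2. keep 'e'
  3. delete 'm'  (+1)
  4. substitute 'i' -> 'a'  (+1)
  5. substitute 'n' -> 'c'  (+1)
  6. substitute 'd' -> 'h'  (+1)
Edit distance = 4
Max length = max(6, 5) = 6
Similarity = 1 - 4/6
= 0.3333


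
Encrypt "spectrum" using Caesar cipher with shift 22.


Word: "spectrum"
Shift: 22
Each letter → (letter + shift) mod 26:
  's' (18) + 22 = 14 → 'o'
  'p' (15) + 22 = 11 → 'l'
  'e' (4) + 22 = 0 → 'a'
  'c' (2) + 22 = 24 → 'y'
  't' (19) + 22 = 15 → 'p'
  'r' (17) + 22 = 13 → 'n'
  'u' (20) + 22 = 16 → 'q'
  'm' (12) + 22 = 8 → 'i'
Result = "olaypnqi"


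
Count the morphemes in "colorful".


Word: "colorful"
Morphemes: color | -ful
Each morpheme carries meaning
= 2 morphemes


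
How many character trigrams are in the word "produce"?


Word: "produce" (length 7)
Number of 3-grams = length - 3 + 1 = 7 - 3 + 1
= 5


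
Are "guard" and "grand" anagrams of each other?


Word 1: "guard" → sorted: adgru
Word 2: "grand" → sorted: adgnr
Same letters? adgru != adgnr
Anagram = No


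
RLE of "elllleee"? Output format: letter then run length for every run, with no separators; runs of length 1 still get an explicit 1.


String: "elllleee"
Scanning for consecutive runs:
  'e' x 1
  'l' x 4
  'e' x 3
RLE = "e1l4e3"


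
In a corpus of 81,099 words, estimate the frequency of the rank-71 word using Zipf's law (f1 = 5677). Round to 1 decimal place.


Zipf's law: f(r) = f(1) / r
f(1) = 5677
f(71) = 5677 / 71
= 80.0 occurrences


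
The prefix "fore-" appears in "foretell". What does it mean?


Prefix: fore-
As in: foretell -> fore- + tell
Meaning = before


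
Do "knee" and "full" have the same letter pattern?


Pattern of "knee": [0, 1, 2, 2]
Pattern of "full": [0, 1, 2, 2]
Patterns match
Same pattern = Yes


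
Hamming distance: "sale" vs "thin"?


Comparing character by character (same length = 4):
  Pos 0: 's' vs 't' !=
  Pos 1: 'a' vs 'h' !=
  Pos 2: 'l' vs 'i' !=
  Pos 3: 'e' vs 'n' !=
Hamming distance = 4


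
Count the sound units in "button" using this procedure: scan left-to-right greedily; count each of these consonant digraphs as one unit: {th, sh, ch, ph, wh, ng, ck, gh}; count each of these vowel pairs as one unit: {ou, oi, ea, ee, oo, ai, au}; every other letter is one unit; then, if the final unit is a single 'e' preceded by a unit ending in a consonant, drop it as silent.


Word: "button" (6 letters)
Left-to-right scan:
  1. 'b' (letter)
  2. 'u' (letter)
  3. 't' (letter)
  4. 't' (letter)
  5. 'o' (letter)
  6. 'n' (letter)
Units from scan: 6
Sound units = 6 units


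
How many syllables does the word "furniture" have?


Word: "furniture"
Syllable breakdown: fur / ni / ture
Counting: 3 parts
= 3 syllables


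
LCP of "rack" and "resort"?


Word 1: "rack"
Word 2: "resort"
Comparing from start:
  Pos 0: 'r' == 'r'
  Pos 1: 'a' != 'e' (stop)
LCP = "r" (length 1)


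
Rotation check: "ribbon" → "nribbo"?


Word: "ribbon", Candidate: "nribbo"
Method: check if candidate is substring of word+word
"ribbonribbon" contains "nribbo"? Yes
Is rotation = Yes


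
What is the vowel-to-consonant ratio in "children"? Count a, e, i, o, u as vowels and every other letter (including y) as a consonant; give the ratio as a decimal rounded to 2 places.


Word: "children"
Vowels (a,e,i,o,u): 2
Consonants: 6
Ratio = 2/6
= 0.33


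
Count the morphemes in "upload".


Word: "upload"
Morphemes: up- / load
Each morpheme carries meaning
= 2 morphemes


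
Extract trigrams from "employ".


Word: "employ" (length 6)
Number of trigrams = 6 - 3 + 1 = 4
  Position 0: "emp"
  Position 1: "mpl"
  Position 2: "plo"
  Position 3: "loy"
Trigrams = "emp", "mpl", "plo", "loy"


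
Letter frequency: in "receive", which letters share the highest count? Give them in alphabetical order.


Word: "receive"
Letter counts:
  'c': 1
  'e': 3
  'i': 1
  'r': 1
  'v': 1
Maximum count = 3
Most frequent = 'e' (3 times each)


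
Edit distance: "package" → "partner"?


Word 1: "package" (length 7)
Word 2: "partner" (length 7)
One optimal edit sequence (insert/delete/substitute each cost 1):
  1. keep 'p'
  2. keep 'a'
  3. substitute 'c' -> 'r'  (+1)
  4. substitute 'k' -> 't'  (+1)
  5. substitute 'a' -> 'n'  (+1)
  6. substitute 'g' -> 'e'  (+1)
  7. substitute 'e' -> 'r'  (+1)
Total edit operations: 5
Edit distance = 5
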